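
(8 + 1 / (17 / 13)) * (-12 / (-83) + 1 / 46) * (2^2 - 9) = -473075 / 64906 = -7.29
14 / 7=2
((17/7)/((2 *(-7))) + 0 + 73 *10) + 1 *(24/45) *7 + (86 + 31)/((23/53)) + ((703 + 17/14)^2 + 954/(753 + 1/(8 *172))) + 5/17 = 591870329944701239/1191071730660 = 496922.49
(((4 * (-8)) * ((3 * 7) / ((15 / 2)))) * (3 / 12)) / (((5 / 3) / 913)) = -306768 / 25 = -12270.72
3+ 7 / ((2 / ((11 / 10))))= 137 / 20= 6.85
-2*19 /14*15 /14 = -2.91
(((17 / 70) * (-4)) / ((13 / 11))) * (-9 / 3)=1122 / 455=2.47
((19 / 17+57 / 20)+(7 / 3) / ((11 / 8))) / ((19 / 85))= 63557 / 2508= 25.34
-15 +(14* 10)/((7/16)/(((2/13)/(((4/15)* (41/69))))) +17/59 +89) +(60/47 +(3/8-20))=-523983647291/16483527544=-31.79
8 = 8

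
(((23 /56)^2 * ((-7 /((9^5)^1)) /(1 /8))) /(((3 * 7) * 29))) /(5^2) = -529 /50345177400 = -0.00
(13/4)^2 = 169/16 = 10.56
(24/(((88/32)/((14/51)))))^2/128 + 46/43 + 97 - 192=-141172367/1503667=-93.89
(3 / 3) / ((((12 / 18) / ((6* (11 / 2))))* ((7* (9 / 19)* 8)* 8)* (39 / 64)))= 209 / 546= 0.38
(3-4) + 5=4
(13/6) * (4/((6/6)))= 26/3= 8.67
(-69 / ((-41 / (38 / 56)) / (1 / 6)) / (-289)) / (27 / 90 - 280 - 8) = 2185 / 954508044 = 0.00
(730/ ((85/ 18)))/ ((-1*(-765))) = 292/ 1445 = 0.20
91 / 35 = 2.60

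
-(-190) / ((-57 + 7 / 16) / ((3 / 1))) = -1824 / 181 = -10.08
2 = 2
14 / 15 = 0.93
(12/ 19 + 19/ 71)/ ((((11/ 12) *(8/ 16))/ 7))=203784/ 14839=13.73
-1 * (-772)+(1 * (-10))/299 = 230818/299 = 771.97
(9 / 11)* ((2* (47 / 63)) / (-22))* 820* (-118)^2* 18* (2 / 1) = -19318714560 / 847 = -22808399.72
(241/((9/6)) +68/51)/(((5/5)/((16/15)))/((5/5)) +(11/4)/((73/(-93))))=-63.14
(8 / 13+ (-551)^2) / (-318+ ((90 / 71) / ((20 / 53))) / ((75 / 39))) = -4670404850 / 4865029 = -960.00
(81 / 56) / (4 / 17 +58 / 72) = 12393 / 8918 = 1.39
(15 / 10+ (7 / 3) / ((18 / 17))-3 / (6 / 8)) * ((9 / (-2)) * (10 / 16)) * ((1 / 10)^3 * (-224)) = -0.19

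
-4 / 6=-0.67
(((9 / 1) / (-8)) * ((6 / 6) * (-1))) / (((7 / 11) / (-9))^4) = 864536409 / 19208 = 45009.18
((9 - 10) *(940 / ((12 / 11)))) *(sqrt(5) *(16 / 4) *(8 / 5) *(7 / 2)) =-57904 *sqrt(5) / 3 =-43159.09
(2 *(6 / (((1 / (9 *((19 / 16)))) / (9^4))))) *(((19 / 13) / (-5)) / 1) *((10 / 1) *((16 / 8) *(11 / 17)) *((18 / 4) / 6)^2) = -6331056633 / 3536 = -1790457.19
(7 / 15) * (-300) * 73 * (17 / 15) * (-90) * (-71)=-74013240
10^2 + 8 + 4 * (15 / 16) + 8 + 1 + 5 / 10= 485 / 4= 121.25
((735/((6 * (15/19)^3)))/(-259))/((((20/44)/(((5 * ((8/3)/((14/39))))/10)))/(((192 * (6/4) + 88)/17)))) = -368794712/2122875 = -173.72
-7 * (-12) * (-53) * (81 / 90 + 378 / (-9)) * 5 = 914886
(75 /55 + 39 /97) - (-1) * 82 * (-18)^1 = -1474.23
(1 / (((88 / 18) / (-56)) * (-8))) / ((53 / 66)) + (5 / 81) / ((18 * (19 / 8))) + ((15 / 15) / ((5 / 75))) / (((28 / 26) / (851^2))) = 51834726523399 / 5138721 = 10087087.14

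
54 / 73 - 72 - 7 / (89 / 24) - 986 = -1059.15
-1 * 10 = -10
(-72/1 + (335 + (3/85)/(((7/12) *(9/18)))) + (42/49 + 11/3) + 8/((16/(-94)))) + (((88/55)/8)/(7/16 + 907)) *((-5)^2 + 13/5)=28592401601/129582075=220.65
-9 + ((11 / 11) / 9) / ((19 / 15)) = -508 / 57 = -8.91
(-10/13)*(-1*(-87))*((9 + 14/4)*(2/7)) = -21750/91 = -239.01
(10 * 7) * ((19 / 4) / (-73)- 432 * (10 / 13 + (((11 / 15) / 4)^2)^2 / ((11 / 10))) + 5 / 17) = -112656230911 / 4839900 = -23276.56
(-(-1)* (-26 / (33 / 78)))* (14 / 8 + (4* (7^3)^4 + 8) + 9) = -37426840604179 / 11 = -3402440054925.36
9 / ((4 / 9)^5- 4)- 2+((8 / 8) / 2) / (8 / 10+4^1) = -11727455 / 2822064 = -4.16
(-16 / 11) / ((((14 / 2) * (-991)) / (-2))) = -0.00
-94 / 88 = -47 / 44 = -1.07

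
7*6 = 42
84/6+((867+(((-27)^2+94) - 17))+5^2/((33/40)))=56671/33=1717.30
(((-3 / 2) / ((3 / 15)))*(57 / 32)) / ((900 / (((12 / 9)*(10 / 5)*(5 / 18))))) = -19 / 1728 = -0.01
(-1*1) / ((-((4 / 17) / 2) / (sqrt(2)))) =17*sqrt(2) / 2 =12.02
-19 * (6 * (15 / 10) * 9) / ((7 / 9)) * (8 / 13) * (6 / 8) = -83106 / 91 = -913.25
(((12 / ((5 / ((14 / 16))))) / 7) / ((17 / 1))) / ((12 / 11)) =11 / 680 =0.02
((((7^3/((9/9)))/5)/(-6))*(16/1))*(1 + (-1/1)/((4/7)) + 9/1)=-7546/5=-1509.20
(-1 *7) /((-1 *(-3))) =-7 /3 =-2.33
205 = 205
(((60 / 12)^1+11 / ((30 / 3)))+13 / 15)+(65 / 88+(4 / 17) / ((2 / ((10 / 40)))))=173567 / 22440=7.73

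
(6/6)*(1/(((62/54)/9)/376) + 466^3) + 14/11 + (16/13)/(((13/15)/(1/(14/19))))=40823434213174/403403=101197646.55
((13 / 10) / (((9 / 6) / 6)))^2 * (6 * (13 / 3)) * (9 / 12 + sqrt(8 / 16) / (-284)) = 13182 / 25 - 2197 * sqrt(2) / 1775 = 525.53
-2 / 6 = -1 / 3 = -0.33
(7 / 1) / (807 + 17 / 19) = 133 / 15350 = 0.01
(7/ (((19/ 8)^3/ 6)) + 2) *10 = 352220/ 6859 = 51.35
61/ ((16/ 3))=183/ 16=11.44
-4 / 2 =-2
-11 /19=-0.58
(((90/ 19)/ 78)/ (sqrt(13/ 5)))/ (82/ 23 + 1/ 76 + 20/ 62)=0.01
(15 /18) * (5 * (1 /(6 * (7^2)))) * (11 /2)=275 /3528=0.08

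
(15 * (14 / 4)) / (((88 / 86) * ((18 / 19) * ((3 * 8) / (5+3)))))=28595 / 1584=18.05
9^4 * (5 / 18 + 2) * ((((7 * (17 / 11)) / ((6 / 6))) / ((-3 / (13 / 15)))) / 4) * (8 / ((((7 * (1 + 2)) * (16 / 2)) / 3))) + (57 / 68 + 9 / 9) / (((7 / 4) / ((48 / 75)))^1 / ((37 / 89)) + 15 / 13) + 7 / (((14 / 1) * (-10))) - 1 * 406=-738378177349 / 356040520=-2073.86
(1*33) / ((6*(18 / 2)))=11 / 18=0.61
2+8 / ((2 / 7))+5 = 35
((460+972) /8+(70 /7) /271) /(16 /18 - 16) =-436671 /36856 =-11.85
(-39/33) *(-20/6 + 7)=-13/3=-4.33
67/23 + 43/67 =5478/1541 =3.55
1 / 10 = 0.10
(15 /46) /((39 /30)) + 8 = 2467 /299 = 8.25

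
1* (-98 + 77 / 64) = -6195 / 64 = -96.80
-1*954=-954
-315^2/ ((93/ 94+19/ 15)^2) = -197269222500/ 10118761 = -19495.39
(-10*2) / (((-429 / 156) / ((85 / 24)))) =850 / 33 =25.76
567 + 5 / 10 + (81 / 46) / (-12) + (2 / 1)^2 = 105129 / 184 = 571.35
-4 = -4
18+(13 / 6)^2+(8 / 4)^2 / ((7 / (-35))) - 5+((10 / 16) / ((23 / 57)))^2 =28513 / 304704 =0.09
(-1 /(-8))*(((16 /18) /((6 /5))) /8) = 5 /432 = 0.01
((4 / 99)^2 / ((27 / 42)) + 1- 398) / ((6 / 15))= -175093745 / 176418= -992.49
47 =47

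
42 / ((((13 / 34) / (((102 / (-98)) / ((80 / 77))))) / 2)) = -28611 / 130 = -220.08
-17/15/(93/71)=-1207/1395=-0.87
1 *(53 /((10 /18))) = 477 /5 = 95.40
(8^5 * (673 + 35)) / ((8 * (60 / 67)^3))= 4542724352 / 1125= 4037977.20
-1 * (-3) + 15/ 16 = 3.94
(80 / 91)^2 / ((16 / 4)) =1600 / 8281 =0.19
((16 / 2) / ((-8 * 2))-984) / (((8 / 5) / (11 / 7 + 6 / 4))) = -423335 / 224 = -1889.89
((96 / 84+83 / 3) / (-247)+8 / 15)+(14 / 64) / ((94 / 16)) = 2213261 / 4875780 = 0.45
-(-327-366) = 693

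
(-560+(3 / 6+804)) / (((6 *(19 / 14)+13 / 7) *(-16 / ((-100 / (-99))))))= -815 / 528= -1.54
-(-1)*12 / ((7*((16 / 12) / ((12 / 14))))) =54 / 49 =1.10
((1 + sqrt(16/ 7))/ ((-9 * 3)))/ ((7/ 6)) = -8 * sqrt(7)/ 441- 2/ 63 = -0.08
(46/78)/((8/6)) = 23/52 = 0.44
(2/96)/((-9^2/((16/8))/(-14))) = 7/972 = 0.01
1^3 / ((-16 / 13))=-13 / 16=-0.81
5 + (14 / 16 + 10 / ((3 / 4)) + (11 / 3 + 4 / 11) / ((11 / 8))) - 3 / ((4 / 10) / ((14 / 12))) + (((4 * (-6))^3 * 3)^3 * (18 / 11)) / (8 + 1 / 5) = -564924124400968759 / 39688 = -14234129318710.16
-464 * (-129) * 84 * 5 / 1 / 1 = 25139520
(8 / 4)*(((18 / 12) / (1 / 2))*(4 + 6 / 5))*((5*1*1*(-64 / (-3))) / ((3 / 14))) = 46592 / 3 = 15530.67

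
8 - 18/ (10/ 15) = -19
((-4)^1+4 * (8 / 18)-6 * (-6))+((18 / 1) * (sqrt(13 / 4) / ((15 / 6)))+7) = 18 * sqrt(13) / 5+367 / 9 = 53.76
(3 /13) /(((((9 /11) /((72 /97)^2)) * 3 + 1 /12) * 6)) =0.01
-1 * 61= -61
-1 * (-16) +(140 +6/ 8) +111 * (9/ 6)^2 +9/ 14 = 2850/ 7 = 407.14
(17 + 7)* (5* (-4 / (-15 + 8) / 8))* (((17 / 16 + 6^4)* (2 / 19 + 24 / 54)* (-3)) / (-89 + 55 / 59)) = 287740345 / 1382136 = 208.19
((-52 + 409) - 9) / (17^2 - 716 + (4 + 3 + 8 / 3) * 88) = 1044 / 1271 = 0.82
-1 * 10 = -10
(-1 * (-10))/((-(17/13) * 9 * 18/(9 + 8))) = -0.80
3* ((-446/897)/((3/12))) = -1784/299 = -5.97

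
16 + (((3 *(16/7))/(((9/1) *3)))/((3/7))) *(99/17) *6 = 624/17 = 36.71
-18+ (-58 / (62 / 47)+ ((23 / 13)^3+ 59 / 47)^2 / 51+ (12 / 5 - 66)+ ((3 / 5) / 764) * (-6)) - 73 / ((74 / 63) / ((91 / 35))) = -56835958007020468412 / 198550753968790145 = -286.25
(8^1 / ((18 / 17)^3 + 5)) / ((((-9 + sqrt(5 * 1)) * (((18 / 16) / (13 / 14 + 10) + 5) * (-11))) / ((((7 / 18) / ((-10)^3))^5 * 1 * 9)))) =-1403737447 / 6428268435996000000000000000-1403737447 * sqrt(5) / 57854415923964000000000000000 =-0.00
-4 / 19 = -0.21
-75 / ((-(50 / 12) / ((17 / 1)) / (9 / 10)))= 1377 / 5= 275.40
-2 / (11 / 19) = -3.45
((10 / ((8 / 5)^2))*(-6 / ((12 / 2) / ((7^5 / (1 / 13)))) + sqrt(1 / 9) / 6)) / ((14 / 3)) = -491604625 / 2688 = -182888.63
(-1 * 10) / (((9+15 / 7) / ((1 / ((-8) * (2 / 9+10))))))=105 / 9568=0.01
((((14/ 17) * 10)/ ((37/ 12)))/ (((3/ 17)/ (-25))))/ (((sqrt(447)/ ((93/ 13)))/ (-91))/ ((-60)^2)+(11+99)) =-2819463292800000000/ 819658257263994487 - 10936800000 * sqrt(447)/ 819658257263994487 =-3.44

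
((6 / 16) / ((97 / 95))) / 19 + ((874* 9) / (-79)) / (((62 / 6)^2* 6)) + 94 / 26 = 2664693661 / 765870872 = 3.48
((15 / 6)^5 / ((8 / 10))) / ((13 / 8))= 15625 / 208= 75.12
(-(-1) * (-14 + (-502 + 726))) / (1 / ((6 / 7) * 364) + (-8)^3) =-65520 / 159743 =-0.41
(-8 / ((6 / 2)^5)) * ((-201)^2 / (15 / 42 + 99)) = -502768 / 37557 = -13.39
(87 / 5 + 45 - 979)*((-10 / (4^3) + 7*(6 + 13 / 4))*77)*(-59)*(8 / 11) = 3912374193 / 20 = 195618709.65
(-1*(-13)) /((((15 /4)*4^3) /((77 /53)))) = 1001 /12720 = 0.08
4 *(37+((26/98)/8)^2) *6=17057211/19208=888.03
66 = 66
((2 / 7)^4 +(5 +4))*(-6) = -129750 / 2401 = -54.04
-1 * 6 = -6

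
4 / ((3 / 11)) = 14.67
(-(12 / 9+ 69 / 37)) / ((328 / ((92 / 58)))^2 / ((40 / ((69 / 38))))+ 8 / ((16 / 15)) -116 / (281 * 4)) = -435929350 / 265580448261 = -0.00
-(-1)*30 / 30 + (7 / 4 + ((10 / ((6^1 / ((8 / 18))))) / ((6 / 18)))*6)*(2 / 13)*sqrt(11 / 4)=1 + 181*sqrt(11) / 156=4.85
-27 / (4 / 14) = -189 / 2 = -94.50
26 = 26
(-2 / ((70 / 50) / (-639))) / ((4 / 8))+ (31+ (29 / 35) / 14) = 909819 / 490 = 1856.77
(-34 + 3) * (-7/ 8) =217/ 8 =27.12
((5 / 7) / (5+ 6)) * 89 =445 / 77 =5.78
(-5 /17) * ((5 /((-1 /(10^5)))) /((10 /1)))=250000 /17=14705.88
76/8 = 19/2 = 9.50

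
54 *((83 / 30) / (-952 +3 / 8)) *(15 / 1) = -17928 / 7613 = -2.35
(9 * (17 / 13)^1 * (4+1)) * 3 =2295 / 13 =176.54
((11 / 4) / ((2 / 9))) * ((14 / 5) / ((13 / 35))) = 93.29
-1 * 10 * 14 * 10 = -1400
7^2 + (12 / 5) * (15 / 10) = 263 / 5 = 52.60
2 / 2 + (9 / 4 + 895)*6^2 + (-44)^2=34238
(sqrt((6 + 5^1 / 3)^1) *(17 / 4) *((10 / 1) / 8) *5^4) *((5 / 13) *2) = 265625 *sqrt(69) / 312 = 7071.95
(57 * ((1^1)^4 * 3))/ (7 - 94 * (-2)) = 57/ 65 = 0.88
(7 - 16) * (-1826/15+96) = 1158/5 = 231.60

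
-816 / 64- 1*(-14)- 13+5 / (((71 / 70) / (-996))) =-1397737 / 284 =-4921.61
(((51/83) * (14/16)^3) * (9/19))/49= 3213/807424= 0.00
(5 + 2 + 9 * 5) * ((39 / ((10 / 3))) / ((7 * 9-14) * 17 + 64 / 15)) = 9126 / 12559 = 0.73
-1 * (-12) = 12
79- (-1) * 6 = 85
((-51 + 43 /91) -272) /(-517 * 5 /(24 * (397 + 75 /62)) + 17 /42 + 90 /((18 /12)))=-414069800 /77202073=-5.36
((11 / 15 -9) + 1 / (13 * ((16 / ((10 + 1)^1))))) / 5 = -25627 / 15600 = -1.64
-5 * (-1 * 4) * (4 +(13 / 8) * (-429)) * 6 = -83175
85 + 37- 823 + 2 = -699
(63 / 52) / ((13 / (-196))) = -3087 / 169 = -18.27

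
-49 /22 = -2.23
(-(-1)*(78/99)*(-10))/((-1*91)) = 20/231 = 0.09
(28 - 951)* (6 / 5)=-5538 / 5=-1107.60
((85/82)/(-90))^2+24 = 52286113/2178576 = 24.00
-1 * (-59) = 59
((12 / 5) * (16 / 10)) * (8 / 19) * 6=4608 / 475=9.70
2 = 2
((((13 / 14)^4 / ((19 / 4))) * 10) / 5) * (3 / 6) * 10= 142805 / 91238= 1.57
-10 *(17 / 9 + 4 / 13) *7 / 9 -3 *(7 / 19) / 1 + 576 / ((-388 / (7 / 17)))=-620276083 / 32991543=-18.80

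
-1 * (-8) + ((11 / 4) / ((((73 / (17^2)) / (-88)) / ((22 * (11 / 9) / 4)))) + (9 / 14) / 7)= -414141401 / 64386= -6432.17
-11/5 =-2.20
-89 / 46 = -1.93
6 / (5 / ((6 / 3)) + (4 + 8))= 12 / 29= 0.41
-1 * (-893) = 893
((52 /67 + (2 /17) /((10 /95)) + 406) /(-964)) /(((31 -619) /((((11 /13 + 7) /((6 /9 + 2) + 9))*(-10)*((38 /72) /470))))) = -8827229 /1624308110880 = -0.00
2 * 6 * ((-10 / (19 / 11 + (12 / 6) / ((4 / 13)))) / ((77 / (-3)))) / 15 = 48 / 1267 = 0.04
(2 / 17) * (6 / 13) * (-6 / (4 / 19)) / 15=-114 / 1105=-0.10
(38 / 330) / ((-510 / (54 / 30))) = -19 / 46750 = -0.00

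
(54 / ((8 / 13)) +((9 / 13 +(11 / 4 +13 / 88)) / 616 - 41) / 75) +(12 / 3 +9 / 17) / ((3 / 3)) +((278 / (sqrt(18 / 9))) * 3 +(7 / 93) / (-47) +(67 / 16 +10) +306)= 539247330530567 / 1309111003200 +417 * sqrt(2)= 1001.65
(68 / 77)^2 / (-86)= -2312 / 254947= -0.01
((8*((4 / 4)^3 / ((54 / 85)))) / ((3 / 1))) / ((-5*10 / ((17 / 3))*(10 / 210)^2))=-28322 / 135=-209.79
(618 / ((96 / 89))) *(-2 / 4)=-9167 / 32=-286.47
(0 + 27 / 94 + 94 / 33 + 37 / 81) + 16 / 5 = 2844499 / 418770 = 6.79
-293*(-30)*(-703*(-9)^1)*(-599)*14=-466381771380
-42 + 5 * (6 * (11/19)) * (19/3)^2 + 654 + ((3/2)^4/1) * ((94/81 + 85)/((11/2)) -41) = 623257/528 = 1180.41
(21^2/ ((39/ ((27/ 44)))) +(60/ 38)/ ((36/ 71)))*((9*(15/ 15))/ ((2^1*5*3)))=327763/ 108680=3.02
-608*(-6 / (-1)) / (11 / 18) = -65664 / 11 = -5969.45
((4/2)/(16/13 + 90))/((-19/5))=-65/11267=-0.01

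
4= 4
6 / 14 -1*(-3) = 24 / 7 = 3.43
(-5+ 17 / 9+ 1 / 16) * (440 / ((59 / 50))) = -603625 / 531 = -1136.77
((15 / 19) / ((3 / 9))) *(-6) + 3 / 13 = -3453 / 247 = -13.98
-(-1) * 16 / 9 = 16 / 9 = 1.78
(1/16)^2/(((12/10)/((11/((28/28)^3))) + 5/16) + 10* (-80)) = -55/11258064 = -0.00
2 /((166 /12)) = 12 /83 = 0.14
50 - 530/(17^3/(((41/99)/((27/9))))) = 72936320/1459161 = 49.99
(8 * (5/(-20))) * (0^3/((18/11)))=0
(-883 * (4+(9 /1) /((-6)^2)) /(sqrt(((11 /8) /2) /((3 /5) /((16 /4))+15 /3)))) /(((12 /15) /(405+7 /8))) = -5210977.66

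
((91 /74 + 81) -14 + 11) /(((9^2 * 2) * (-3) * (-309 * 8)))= 5863 /88903008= 0.00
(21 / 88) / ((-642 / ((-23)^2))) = -3703 / 18832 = -0.20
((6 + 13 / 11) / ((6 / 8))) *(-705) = -74260 / 11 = -6750.91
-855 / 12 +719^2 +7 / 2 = 2067573 / 4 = 516893.25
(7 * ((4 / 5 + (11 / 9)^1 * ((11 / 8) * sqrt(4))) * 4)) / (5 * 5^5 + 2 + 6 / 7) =36701 / 4922775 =0.01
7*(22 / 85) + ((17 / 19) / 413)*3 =1.82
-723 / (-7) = 723 / 7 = 103.29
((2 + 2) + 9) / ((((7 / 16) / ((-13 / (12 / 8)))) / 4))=-21632 / 21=-1030.10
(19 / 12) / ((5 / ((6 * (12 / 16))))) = 57 / 40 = 1.42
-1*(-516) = 516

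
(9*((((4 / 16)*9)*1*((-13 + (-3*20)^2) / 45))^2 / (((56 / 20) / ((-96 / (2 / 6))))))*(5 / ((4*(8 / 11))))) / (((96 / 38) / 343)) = -3557696394483 / 512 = -6948625770.47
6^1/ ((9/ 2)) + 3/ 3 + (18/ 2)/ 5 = 4.13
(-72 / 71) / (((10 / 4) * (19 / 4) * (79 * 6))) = -96 / 532855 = -0.00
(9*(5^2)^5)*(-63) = -5537109375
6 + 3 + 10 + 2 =21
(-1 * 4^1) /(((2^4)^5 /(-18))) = 0.00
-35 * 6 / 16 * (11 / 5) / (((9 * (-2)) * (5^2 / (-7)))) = -539 / 1200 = -0.45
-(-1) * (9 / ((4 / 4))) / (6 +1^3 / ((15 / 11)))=1.34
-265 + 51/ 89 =-23534/ 89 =-264.43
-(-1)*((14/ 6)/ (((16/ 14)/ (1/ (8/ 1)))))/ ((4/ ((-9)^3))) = -11907/ 256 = -46.51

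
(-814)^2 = 662596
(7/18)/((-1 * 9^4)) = -7/118098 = -0.00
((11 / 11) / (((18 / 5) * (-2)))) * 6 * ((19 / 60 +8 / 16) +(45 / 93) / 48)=-0.69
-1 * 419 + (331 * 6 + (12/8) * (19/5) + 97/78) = 306919/195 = 1573.94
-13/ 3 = -4.33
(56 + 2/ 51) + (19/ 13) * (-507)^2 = 19162895/ 51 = 375743.04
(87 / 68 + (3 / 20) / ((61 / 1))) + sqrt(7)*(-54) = 13293 / 10370 - 54*sqrt(7) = -141.59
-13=-13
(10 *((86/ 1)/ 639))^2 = 739600/ 408321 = 1.81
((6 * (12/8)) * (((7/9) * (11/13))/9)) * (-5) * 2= -770/117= -6.58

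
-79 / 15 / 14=-79 / 210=-0.38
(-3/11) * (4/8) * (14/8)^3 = -1029/1408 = -0.73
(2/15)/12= 0.01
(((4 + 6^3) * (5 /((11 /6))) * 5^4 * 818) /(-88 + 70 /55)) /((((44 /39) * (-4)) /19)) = 1578484375 /106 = 14891362.03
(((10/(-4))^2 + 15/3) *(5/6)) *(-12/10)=-45/4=-11.25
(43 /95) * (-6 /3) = -86 /95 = -0.91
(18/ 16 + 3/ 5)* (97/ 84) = 2231/ 1120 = 1.99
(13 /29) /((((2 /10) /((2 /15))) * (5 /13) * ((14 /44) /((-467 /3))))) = -3472612 /9135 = -380.14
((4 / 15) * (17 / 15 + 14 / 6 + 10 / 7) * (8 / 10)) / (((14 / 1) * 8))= 514 / 55125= 0.01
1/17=0.06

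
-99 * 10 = -990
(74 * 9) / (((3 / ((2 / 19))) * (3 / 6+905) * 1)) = 888 / 34409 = 0.03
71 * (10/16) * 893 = 317015/8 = 39626.88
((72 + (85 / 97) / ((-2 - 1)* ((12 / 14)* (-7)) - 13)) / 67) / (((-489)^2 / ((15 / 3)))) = 35005 / 1554047379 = 0.00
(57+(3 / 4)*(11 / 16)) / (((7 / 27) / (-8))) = -99387 / 56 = -1774.77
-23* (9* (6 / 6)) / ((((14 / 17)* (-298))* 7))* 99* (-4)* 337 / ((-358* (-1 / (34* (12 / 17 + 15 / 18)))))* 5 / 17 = -1807106895 / 2613758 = -691.38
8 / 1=8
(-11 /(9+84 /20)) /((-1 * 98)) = 5 /588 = 0.01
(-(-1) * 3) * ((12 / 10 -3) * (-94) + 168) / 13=5058 / 65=77.82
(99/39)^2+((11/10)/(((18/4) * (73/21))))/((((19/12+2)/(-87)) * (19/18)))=243231813/50396645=4.83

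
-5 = -5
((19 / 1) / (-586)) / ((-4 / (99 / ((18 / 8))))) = 209 / 586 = 0.36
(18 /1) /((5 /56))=1008 /5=201.60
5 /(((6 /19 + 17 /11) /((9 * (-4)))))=-37620 /389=-96.71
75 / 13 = 5.77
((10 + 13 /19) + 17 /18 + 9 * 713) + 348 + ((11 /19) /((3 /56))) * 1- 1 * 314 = 2213915 /342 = 6473.44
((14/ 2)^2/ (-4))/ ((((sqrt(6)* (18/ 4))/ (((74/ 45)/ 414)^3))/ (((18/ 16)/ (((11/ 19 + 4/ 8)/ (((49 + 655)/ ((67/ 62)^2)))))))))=-7976105847248* sqrt(6)/ 446275756176638625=-0.00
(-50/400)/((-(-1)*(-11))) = 1/88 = 0.01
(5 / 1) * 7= 35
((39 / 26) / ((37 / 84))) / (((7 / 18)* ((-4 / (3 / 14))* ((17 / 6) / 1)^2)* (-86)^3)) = 2187 / 23804713828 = 0.00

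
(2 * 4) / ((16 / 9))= 9 / 2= 4.50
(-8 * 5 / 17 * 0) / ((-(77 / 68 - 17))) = 0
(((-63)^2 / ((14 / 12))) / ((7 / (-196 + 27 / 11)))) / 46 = -517347 / 253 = -2044.85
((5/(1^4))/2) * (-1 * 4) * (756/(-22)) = 3780/11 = 343.64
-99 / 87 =-33 / 29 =-1.14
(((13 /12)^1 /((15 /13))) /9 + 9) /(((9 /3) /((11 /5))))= 6.68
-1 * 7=-7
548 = 548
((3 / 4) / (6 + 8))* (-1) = -3 / 56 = -0.05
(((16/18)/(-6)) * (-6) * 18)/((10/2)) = 16/5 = 3.20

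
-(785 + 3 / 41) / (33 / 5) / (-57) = 160940 / 77121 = 2.09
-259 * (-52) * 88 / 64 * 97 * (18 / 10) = 32333301 / 10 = 3233330.10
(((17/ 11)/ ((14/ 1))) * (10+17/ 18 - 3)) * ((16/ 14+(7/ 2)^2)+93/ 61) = 625651/ 47824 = 13.08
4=4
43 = 43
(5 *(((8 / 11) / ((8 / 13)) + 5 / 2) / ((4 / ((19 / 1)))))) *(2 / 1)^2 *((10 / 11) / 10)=7695 / 242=31.80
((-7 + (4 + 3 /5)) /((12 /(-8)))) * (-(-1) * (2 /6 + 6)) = 152 /15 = 10.13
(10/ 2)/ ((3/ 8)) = 40/ 3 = 13.33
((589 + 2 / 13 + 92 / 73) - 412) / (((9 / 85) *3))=14391775 / 25623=561.67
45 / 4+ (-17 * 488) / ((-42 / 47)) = 9294.87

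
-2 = -2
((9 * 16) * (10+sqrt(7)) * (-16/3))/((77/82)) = -10342.58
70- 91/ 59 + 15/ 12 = 16451/ 236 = 69.71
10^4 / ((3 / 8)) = 80000 / 3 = 26666.67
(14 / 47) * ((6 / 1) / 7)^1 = 12 / 47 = 0.26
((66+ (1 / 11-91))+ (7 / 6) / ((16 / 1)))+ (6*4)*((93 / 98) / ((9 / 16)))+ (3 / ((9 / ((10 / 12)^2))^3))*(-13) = 95547651763 / 6110862912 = 15.64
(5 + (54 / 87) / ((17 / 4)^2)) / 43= 42193 / 360383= 0.12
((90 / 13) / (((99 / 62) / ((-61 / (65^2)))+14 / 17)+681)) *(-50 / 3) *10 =-964410000 / 477444331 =-2.02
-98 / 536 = -49 / 268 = -0.18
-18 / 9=-2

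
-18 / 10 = -9 / 5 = -1.80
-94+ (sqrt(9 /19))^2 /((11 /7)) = -19583 /209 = -93.70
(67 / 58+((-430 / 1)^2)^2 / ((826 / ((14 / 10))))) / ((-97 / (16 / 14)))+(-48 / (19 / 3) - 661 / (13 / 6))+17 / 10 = -1960002073555549 / 2869569430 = -683030.02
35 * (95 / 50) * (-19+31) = 798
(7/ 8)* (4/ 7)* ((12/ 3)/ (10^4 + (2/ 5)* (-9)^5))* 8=-40/ 34049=-0.00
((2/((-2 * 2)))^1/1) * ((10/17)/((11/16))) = -80/187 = -0.43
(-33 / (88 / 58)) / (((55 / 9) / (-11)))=783 / 20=39.15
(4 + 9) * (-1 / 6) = -13 / 6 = -2.17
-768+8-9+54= -715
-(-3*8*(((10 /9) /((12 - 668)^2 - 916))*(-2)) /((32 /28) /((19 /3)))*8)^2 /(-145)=1132096 /5414490112545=0.00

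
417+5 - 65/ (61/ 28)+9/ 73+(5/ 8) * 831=32477055/ 35624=911.66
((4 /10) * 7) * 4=56 /5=11.20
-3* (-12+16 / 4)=24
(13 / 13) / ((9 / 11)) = 11 / 9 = 1.22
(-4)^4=256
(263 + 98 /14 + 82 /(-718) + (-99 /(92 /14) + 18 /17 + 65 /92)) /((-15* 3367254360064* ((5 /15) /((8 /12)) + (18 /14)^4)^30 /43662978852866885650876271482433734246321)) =-649644743057260123602776775418862067563548385568273369216572295667255195718324774076549889341483525537526792946974501590738371924253660966394756823 /5666331501871786643765631865682916593667712157921214539419691926179091688308689224367827617209426117606518505570598970889980618743040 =-114649971121996.63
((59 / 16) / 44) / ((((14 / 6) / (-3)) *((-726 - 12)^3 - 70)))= 531 / 1980796501376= 0.00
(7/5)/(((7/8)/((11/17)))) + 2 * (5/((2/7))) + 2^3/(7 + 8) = 1865/51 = 36.57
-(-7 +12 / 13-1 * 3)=118 / 13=9.08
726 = 726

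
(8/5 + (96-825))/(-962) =3637/4810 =0.76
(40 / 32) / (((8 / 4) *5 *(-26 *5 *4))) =-1 / 4160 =-0.00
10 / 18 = 5 / 9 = 0.56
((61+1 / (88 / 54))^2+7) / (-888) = -7363073 / 1719168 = -4.28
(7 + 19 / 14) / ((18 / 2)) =13 / 14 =0.93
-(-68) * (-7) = -476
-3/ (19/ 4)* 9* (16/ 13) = -1728/ 247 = -7.00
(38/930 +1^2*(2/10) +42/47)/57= 24794/1245735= 0.02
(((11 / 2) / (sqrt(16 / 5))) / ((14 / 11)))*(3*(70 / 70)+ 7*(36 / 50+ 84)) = 1803021*sqrt(5) / 2800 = 1439.88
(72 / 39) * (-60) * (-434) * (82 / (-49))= -7320960 / 91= -80450.11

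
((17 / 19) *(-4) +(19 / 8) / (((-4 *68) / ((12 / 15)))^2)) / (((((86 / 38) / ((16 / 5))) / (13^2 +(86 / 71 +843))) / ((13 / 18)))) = -9801774392761 / 2646951000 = -3703.04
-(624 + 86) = -710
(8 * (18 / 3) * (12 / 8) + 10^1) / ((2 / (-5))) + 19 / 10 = -203.10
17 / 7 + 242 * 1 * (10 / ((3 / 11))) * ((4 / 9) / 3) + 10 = 752407 / 567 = 1327.00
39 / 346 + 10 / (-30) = -229 / 1038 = -0.22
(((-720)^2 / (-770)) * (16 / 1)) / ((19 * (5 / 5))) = -829440 / 1463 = -566.94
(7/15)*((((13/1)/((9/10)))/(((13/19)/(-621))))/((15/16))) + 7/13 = -1272439/195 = -6525.33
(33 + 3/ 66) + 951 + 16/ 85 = 1840517/ 1870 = 984.23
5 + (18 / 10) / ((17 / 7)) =488 / 85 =5.74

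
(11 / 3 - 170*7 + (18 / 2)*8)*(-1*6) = 6686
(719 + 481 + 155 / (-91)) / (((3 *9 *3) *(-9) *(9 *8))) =-109045 / 4776408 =-0.02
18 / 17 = 1.06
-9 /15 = -3 /5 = -0.60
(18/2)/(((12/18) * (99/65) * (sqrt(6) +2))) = -195/22 +195 * sqrt(6)/44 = 1.99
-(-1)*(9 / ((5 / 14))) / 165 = 42 / 275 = 0.15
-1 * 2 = -2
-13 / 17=-0.76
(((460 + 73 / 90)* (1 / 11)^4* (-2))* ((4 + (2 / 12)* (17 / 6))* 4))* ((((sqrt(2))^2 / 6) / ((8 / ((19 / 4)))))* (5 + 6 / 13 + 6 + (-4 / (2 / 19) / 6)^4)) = -108231969445747 / 299705955120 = -361.13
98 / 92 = 49 / 46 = 1.07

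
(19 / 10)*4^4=2432 / 5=486.40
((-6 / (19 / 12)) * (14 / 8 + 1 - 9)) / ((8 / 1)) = 225 / 76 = 2.96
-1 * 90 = -90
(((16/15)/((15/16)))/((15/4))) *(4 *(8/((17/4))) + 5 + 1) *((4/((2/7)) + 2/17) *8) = 6029312/13005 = 463.61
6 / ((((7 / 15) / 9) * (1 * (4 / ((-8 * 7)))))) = -1620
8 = 8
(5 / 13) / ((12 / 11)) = 55 / 156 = 0.35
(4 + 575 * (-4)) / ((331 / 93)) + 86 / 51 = -10861462 / 16881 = -643.41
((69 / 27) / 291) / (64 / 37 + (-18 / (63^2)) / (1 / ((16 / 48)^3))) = 375291 / 73911478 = 0.01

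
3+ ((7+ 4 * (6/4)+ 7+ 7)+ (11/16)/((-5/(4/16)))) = 9589/320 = 29.97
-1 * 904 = -904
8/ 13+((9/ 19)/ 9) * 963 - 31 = 5014/ 247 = 20.30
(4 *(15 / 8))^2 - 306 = -249.75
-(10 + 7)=-17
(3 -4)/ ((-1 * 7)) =1/ 7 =0.14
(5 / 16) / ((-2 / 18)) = -45 / 16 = -2.81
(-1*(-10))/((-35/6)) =-1.71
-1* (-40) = 40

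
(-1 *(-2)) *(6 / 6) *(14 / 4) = 7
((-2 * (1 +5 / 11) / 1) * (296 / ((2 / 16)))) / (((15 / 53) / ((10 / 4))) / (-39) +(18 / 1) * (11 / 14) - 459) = 45683456 / 2950145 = 15.49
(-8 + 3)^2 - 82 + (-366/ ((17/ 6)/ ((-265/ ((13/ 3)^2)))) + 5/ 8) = 1766.62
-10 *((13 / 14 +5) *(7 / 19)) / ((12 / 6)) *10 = -2075 / 19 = -109.21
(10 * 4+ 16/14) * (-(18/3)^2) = -10368/7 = -1481.14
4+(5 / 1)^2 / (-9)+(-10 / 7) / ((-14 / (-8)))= 179 / 441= 0.41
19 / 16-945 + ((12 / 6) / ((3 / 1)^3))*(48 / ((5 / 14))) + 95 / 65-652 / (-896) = -122085739 / 131040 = -931.67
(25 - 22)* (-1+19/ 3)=16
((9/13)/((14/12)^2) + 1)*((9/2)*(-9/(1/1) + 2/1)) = -8649/182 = -47.52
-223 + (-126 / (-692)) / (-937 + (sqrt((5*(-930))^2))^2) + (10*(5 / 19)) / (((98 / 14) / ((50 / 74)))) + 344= 234941139417339 / 1937594746682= 121.25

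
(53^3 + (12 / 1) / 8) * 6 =893271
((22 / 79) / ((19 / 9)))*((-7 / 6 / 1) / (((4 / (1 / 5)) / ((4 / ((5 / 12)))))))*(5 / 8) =-0.05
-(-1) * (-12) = -12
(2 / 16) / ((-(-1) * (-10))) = -1 / 80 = -0.01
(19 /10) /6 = 19 /60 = 0.32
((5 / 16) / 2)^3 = 125 / 32768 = 0.00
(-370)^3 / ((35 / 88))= -891492800 / 7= -127356114.29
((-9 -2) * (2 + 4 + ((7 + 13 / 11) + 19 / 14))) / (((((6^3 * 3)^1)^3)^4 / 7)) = -2393 / 10963016458669217402386333556539392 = -0.00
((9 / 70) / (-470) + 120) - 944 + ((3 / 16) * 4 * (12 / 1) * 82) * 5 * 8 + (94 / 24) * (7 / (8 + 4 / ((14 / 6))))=192615013939 / 6711600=28698.82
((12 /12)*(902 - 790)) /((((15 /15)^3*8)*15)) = 14 /15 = 0.93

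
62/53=1.17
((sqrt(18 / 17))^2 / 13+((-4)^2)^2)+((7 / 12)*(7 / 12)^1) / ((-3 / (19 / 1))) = 24242857 / 95472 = 253.93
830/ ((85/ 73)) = 12118/ 17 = 712.82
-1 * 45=-45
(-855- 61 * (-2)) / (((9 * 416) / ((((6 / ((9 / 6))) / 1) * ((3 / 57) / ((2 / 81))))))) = -1.67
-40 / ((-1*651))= 40 / 651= 0.06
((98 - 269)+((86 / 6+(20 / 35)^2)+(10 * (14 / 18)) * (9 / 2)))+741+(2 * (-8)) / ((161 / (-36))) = 2107166 / 3381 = 623.24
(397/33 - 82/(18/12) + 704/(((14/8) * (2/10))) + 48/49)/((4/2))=1061707/1078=984.89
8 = 8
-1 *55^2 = -3025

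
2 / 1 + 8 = 10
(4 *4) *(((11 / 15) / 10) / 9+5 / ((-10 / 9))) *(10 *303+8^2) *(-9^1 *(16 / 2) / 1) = 1200769024 / 75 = 16010253.65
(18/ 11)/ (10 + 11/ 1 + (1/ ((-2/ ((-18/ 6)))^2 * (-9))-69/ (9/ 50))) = -216/ 47861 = -0.00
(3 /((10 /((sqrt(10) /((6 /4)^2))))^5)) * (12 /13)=512 * sqrt(10) /10661625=0.00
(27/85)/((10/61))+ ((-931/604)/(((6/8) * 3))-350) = -402855577/1155150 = -348.75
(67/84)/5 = 67/420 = 0.16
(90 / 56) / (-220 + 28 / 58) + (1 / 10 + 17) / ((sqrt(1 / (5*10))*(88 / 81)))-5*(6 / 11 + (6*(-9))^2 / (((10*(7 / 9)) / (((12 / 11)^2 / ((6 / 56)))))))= -149713756299 / 7189336 + 13851*sqrt(2) / 176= -20713.12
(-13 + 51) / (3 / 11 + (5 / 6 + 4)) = 7.44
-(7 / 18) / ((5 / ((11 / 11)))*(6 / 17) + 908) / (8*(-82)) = 119 / 182622528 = 0.00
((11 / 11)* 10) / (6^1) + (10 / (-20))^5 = 157 / 96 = 1.64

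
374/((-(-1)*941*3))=0.13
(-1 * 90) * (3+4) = -630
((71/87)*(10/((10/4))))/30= 142/1305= 0.11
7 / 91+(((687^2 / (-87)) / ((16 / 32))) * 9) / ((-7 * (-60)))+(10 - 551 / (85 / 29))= -184121501 / 448630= -410.41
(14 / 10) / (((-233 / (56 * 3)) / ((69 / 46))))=-1764 / 1165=-1.51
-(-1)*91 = 91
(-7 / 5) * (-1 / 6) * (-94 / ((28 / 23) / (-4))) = 1081 / 15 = 72.07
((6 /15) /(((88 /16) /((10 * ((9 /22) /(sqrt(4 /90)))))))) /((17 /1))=54 * sqrt(10) /2057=0.08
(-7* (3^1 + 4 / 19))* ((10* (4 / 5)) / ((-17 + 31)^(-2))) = -669536 / 19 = -35238.74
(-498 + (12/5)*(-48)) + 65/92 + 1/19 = -612.44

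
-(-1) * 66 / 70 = 33 / 35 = 0.94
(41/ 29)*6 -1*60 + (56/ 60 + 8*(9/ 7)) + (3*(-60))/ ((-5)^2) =-144632/ 3045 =-47.50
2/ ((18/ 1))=1/ 9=0.11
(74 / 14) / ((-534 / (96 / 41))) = -592 / 25543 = -0.02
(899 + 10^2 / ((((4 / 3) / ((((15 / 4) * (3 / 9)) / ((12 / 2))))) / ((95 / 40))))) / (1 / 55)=3295105 / 64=51486.02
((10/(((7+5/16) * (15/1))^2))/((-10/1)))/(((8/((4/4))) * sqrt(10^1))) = -16 * sqrt(10)/15400125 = -0.00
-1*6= -6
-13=-13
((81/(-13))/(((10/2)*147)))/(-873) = 3/308945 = 0.00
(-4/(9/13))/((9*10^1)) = -26/405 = -0.06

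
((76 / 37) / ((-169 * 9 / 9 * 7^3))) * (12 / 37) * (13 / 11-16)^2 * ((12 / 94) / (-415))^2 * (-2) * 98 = 3489253632 / 74553059790384175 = 0.00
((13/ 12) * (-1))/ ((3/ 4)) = -13/ 9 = -1.44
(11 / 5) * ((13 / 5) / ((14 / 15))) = 429 / 70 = 6.13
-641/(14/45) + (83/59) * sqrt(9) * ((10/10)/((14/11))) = -849558/413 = -2057.04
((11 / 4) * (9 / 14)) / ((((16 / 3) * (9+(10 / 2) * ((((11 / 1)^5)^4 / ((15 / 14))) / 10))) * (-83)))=-4455 / 350217501362012359359859456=-0.00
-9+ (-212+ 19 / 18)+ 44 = -3167 / 18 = -175.94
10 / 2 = 5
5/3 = 1.67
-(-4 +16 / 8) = 2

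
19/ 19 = 1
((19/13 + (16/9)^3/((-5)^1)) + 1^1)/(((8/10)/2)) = 31696/9477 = 3.34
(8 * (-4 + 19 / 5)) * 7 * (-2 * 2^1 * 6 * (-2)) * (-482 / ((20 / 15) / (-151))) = -146728512 / 5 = -29345702.40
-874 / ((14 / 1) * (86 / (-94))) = 20539 / 301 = 68.24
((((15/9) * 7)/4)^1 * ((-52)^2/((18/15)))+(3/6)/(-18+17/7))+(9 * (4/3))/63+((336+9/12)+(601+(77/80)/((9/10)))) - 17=45744597/6104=7494.20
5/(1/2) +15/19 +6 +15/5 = 376/19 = 19.79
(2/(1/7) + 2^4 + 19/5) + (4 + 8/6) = 587/15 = 39.13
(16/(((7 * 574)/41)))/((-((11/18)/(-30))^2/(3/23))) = -51.32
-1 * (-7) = 7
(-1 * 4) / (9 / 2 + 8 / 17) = -136 / 169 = -0.80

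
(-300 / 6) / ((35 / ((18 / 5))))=-36 / 7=-5.14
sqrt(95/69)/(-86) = -0.01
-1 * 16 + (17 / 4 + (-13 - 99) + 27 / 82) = -20241 / 164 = -123.42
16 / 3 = 5.33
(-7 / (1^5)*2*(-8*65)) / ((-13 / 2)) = -1120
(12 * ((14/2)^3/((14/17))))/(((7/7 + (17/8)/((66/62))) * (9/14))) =293216/113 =2594.83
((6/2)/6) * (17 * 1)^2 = 144.50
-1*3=-3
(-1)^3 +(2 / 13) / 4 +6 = 131 / 26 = 5.04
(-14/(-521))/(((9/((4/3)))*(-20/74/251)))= -3.70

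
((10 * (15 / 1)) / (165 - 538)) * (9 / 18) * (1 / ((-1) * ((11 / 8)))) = 600 / 4103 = 0.15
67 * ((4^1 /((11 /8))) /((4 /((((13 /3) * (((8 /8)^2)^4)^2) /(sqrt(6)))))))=3484 * sqrt(6) /99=86.20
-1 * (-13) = 13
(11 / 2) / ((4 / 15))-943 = -7379 / 8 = -922.38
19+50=69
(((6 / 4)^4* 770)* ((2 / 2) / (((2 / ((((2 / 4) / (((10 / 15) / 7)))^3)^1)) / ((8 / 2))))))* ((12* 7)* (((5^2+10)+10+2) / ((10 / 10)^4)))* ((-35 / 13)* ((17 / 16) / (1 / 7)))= -1187232539013675 / 13312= -89185136644.66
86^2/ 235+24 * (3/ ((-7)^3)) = 2519908/ 80605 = 31.26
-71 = -71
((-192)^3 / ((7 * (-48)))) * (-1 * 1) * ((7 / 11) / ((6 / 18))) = -442368 / 11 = -40215.27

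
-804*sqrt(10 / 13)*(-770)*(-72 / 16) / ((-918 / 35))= 1805650*sqrt(130) / 221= 93156.46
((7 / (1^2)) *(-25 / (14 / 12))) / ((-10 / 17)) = 255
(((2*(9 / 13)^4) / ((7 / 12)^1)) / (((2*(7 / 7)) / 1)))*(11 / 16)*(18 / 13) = 1948617 / 5198102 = 0.37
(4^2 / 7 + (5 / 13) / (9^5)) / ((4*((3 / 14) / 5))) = 61411135 / 4605822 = 13.33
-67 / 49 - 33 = -1684 / 49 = -34.37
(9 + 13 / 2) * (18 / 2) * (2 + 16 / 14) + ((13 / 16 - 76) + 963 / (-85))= 3350199 / 9520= 351.91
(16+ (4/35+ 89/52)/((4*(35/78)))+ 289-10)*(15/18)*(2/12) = 41.11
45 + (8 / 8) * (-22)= 23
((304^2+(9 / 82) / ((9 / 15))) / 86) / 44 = 7578127 / 310288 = 24.42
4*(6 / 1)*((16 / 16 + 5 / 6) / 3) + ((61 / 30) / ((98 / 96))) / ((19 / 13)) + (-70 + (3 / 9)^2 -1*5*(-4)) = -1418539 / 41895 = -33.86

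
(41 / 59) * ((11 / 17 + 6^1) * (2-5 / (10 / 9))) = -23165 / 2006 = -11.55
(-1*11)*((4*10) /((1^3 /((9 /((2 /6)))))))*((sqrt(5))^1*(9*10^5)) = -10692000000*sqrt(5) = -23908038815.43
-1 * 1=-1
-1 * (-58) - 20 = 38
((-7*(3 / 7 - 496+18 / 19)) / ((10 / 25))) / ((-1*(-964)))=328925 / 36632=8.98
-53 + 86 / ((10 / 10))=33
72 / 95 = 0.76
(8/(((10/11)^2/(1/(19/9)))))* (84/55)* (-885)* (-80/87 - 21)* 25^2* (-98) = -4584724729200/551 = -8320734535.75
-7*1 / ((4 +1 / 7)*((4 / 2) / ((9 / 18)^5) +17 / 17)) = -49 / 1885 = -0.03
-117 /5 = -23.40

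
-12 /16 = -3 /4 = -0.75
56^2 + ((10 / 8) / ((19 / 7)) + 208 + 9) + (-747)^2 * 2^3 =339524335 / 76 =4467425.46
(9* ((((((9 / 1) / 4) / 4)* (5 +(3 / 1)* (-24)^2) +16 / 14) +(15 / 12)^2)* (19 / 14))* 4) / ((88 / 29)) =271460619 / 17248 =15738.67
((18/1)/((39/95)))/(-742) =-285/4823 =-0.06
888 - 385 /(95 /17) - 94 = 13777 /19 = 725.11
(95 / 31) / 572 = 95 / 17732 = 0.01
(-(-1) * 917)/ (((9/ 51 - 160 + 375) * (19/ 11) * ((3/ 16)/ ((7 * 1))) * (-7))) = -1371832/ 104253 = -13.16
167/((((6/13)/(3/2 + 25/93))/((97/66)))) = 940.63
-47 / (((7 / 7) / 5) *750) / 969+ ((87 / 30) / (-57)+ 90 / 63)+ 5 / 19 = 834578 / 508725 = 1.64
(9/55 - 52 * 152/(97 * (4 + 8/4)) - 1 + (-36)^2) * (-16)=-328187744/16005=-20505.33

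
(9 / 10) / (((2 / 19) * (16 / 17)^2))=49419 / 5120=9.65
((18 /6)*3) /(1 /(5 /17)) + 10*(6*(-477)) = -486495 /17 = -28617.35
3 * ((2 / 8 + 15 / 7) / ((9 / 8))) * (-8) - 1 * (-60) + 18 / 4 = 565 / 42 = 13.45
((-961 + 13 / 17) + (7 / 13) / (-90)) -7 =-19238429 / 19890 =-967.24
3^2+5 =14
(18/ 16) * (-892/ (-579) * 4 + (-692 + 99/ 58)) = -769.65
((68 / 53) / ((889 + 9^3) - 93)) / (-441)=-68 / 35643825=-0.00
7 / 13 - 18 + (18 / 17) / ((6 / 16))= -3235 / 221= -14.64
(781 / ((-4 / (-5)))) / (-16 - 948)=-3905 / 3856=-1.01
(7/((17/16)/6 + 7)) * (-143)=-7392/53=-139.47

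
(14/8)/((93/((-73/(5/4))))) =-511/465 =-1.10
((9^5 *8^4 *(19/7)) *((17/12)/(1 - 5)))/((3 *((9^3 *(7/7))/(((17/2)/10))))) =-3162816/35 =-90366.17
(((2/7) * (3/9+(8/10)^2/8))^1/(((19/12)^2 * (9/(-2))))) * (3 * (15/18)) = -992/37905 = -0.03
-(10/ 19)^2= -100/ 361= -0.28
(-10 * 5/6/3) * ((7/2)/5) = -35/18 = -1.94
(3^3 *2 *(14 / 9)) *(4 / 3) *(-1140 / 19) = -6720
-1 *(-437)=437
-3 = -3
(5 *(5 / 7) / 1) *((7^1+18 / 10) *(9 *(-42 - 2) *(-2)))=174240 / 7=24891.43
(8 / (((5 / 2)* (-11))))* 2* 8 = -256 / 55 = -4.65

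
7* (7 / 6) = 49 / 6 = 8.17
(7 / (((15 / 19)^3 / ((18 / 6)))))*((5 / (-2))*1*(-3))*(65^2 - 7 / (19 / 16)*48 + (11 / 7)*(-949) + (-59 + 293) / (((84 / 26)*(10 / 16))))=308081732 / 375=821551.29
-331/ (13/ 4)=-1324/ 13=-101.85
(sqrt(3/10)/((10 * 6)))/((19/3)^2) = 3 * sqrt(30)/72200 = 0.00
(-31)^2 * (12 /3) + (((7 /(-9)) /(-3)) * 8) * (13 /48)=622819 /162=3844.56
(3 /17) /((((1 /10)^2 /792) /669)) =158954400 /17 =9350258.82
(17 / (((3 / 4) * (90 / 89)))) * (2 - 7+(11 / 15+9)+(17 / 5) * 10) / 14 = 125579 / 2025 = 62.01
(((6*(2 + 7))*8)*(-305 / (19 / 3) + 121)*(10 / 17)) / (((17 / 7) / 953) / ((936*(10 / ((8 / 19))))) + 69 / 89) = 4153236346022400 / 173951620811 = 23875.81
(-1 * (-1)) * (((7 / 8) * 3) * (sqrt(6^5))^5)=5714053632 * sqrt(6)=13996515761.30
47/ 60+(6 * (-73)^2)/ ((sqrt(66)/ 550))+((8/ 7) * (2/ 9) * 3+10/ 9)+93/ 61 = 321347/ 76860+266450 * sqrt(66) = 2164654.21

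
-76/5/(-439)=76/2195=0.03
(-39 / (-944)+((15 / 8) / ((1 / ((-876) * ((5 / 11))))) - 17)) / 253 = -7928699 / 2627152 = -3.02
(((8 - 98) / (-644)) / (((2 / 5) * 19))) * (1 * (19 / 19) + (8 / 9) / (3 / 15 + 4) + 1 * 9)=24125 / 128478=0.19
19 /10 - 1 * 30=-28.10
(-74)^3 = -405224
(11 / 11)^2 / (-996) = -1 / 996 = -0.00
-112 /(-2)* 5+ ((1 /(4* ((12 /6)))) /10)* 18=11209 /40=280.22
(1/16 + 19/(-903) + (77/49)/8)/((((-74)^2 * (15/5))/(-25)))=-12275/33907392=-0.00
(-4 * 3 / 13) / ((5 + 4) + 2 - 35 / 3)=18 / 13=1.38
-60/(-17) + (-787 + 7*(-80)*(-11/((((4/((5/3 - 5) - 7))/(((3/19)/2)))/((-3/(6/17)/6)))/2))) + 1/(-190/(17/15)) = 134501311/48450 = 2776.08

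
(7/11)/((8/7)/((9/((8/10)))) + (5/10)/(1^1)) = 4410/4169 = 1.06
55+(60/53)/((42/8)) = 20485/371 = 55.22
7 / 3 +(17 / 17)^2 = 10 / 3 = 3.33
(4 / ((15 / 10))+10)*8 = 304 / 3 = 101.33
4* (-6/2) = -12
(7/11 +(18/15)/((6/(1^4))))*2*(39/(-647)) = -3588/35585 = -0.10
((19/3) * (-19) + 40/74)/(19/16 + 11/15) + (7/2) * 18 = 10831/17057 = 0.63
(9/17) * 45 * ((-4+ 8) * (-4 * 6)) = -38880/17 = -2287.06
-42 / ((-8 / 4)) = 21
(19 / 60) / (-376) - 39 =-879859 / 22560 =-39.00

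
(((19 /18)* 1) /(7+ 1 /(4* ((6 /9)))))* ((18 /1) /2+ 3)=304 /177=1.72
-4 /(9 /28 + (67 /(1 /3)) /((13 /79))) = -1456 /444729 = -0.00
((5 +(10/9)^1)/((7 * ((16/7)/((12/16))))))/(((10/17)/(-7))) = -1309/384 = -3.41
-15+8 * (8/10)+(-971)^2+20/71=334705602/355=942832.68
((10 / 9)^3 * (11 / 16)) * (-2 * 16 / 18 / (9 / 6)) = -22000 / 19683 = -1.12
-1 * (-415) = 415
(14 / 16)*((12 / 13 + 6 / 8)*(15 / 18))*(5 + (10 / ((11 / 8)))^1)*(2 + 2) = 59.89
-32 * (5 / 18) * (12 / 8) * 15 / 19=-200 / 19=-10.53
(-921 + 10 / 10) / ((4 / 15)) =-3450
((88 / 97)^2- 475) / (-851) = 4461531 / 8007059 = 0.56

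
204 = 204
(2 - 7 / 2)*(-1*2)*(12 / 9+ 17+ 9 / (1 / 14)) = 433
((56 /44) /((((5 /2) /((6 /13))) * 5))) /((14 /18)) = 216 /3575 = 0.06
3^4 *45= 3645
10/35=2/7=0.29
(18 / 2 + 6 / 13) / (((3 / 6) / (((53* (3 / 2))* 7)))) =136899 / 13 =10530.69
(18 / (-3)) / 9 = -2 / 3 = -0.67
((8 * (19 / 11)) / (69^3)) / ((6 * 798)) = 2 / 227656737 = 0.00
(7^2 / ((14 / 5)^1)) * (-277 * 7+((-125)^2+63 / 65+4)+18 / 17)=105907837 / 442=239610.49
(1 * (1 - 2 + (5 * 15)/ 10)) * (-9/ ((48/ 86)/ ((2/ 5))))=-1677/ 40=-41.92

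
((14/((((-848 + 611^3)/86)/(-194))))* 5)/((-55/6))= 66736/119480053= 0.00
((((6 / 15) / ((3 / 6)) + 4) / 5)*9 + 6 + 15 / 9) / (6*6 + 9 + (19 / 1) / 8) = 9784 / 28425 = 0.34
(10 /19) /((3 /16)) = 160 /57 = 2.81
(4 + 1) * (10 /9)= 5.56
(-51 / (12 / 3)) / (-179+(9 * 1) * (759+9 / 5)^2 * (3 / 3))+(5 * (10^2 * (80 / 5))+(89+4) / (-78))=54167301672747 / 6771921988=7998.81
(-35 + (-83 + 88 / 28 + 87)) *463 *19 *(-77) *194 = 3660695610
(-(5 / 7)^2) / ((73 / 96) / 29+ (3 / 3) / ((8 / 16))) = -0.25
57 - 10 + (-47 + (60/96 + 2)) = 21/8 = 2.62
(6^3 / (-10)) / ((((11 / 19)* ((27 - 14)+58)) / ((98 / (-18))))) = 11172 / 3905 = 2.86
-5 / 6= -0.83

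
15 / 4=3.75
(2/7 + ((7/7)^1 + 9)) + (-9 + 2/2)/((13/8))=488/91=5.36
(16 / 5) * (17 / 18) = 136 / 45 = 3.02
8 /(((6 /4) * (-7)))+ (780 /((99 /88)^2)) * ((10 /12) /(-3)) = -292496 /1701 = -171.96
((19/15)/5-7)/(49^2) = -506/180075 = -0.00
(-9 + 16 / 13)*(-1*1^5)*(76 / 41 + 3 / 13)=112211 / 6929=16.19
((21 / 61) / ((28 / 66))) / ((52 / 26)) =99 / 244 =0.41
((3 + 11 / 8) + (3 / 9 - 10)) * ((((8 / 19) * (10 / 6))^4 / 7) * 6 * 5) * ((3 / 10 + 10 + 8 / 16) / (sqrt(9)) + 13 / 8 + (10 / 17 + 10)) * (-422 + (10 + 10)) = 14639564320000 / 418721373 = 34962.54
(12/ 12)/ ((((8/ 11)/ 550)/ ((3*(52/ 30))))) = 7865/ 2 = 3932.50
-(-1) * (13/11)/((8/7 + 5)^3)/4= 4459/3498308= 0.00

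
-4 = -4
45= 45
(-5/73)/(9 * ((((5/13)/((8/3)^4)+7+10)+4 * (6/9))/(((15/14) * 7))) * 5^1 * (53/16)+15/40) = -425984/2434267271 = -0.00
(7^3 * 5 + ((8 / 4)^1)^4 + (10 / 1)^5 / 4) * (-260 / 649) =-6950060 / 649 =-10708.88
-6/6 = -1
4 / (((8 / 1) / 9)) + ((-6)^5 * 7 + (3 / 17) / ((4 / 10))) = -925260 / 17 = -54427.06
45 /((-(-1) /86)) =3870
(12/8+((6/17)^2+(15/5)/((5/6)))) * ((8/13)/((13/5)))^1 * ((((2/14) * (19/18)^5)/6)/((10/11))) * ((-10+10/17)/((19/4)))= -4122835156/49028207553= -0.08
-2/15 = -0.13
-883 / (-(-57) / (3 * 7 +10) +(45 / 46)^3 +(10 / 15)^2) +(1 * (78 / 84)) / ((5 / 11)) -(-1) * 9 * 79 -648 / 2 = 114.76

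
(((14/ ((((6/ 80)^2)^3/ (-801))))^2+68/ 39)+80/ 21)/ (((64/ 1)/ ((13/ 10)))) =592566890266624000000828873/ 7348320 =80639777563664075598.34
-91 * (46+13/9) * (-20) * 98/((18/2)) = 940243.46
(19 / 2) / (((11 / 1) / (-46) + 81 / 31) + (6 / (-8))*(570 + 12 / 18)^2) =-40641 / 1044871381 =-0.00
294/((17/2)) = 588/17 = 34.59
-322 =-322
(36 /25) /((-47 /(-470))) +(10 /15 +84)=1486 /15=99.07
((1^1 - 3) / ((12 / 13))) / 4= -13 / 24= -0.54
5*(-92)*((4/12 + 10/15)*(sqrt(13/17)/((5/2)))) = -184*sqrt(221)/17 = -160.90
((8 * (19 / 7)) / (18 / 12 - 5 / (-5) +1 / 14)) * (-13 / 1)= -988 / 9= -109.78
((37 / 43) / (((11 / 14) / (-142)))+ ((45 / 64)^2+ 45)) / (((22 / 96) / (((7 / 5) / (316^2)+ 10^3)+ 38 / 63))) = -6708417797996762471 / 13965524643840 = -480355.59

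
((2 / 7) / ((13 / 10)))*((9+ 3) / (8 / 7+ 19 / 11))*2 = 5280 / 2873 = 1.84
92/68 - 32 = -521/17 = -30.65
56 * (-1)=-56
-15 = -15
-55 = -55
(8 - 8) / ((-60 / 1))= 0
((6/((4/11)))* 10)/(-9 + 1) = -165/8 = -20.62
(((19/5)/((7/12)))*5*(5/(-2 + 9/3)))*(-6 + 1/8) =-956.79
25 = 25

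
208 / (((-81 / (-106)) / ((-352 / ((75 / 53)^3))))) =-1155418913792 / 34171875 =-33811.98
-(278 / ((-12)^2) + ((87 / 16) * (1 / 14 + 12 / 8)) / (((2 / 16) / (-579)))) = 39576.86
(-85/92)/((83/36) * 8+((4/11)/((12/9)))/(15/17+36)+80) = -1758735/187410164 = -0.01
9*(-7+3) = -36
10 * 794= 7940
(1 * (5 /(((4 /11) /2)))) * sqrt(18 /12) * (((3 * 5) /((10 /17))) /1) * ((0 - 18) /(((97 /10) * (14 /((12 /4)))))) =-378675 * sqrt(6) /2716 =-341.52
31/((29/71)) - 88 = -351/29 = -12.10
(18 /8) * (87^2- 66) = 67527 /4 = 16881.75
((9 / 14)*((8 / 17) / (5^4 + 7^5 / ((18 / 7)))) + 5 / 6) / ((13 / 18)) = 230096379 / 199406753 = 1.15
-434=-434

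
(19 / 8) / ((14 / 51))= 969 / 112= 8.65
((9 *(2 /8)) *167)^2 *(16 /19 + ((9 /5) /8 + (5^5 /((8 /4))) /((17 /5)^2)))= 67593793957911 /3514240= 19234256.61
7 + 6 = 13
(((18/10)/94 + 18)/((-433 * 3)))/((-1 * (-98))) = -0.00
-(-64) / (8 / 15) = 120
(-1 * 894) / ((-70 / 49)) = 3129 / 5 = 625.80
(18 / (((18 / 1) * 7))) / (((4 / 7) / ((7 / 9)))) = 7 / 36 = 0.19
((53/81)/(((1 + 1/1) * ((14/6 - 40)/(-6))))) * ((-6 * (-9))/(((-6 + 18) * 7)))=53/1582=0.03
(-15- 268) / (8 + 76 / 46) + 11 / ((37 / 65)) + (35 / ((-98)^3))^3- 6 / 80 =-13585773938821276351 / 1349067078665402880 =-10.07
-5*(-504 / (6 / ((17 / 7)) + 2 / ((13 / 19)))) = 69615 / 149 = 467.21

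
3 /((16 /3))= 9 /16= 0.56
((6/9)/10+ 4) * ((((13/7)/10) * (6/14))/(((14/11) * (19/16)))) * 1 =34892/162925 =0.21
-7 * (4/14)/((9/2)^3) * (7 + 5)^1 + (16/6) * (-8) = -5248/243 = -21.60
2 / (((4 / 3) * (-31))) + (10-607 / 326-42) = -171349 / 5053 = -33.91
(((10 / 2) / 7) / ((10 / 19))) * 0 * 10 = 0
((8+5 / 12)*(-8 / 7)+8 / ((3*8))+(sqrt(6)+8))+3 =12 / 7+sqrt(6) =4.16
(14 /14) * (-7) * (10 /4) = -35 /2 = -17.50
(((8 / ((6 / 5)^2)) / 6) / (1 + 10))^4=390625 / 7780827681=0.00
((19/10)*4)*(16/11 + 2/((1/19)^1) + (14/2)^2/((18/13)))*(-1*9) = -281561/55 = -5119.29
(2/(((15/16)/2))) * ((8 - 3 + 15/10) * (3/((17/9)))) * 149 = 557856/85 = 6563.01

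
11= 11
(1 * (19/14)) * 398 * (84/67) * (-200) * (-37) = 335752800/67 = 5011235.82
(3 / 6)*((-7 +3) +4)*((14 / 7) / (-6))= 0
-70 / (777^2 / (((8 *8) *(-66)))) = 14080 / 28749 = 0.49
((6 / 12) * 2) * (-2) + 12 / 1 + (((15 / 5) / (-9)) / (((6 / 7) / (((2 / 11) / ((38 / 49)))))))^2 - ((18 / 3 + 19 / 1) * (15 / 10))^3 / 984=-404635368241 / 9284134464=-43.58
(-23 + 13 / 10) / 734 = -217 / 7340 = -0.03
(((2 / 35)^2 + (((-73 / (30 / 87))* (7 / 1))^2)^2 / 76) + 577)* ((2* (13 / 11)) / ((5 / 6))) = 92158687950807446631 / 512050000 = 179979861245.60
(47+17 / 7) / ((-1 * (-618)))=173 / 2163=0.08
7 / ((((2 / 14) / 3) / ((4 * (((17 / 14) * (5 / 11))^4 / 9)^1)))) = 52200625 / 8608908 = 6.06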